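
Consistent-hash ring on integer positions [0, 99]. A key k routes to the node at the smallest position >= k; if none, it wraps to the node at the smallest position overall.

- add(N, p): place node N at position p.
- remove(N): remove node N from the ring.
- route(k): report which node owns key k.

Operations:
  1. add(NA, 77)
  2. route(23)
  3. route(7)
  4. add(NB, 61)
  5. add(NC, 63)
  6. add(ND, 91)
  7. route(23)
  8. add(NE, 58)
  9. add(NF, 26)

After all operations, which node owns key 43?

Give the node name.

Op 1: add NA@77 -> ring=[77:NA]
Op 2: route key 23: smallest pos >= 23 is 77 -> NA
Op 3: route key 7: smallest pos >= 7 is 77 -> NA
Op 4: add NB@61 -> ring=[61:NB,77:NA]
Op 5: add NC@63 -> ring=[61:NB,63:NC,77:NA]
Op 6: add ND@91 -> ring=[61:NB,63:NC,77:NA,91:ND]
Op 7: route key 23: smallest pos >= 23 is 61 -> NB
Op 8: add NE@58 -> ring=[58:NE,61:NB,63:NC,77:NA,91:ND]
Op 9: add NF@26 -> ring=[26:NF,58:NE,61:NB,63:NC,77:NA,91:ND]
Final route key 43: smallest pos >= 43 is 58 -> NE

Answer: NE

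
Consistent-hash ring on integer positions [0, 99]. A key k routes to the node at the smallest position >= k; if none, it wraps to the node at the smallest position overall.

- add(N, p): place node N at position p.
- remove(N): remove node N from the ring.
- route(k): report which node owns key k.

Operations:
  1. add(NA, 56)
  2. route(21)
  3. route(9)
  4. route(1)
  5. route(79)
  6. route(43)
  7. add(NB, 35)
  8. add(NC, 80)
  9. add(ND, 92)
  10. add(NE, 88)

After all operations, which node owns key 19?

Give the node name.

Op 1: add NA@56 -> ring=[56:NA]
Op 2: route key 21: smallest pos >= 21 is 56 -> NA
Op 3: route key 9: smallest pos >= 9 is 56 -> NA
Op 4: route key 1: smallest pos >= 1 is 56 -> NA
Op 5: route key 79: none >= 79, wrap to smallest pos 56 -> NA
Op 6: route key 43: smallest pos >= 43 is 56 -> NA
Op 7: add NB@35 -> ring=[35:NB,56:NA]
Op 8: add NC@80 -> ring=[35:NB,56:NA,80:NC]
Op 9: add ND@92 -> ring=[35:NB,56:NA,80:NC,92:ND]
Op 10: add NE@88 -> ring=[35:NB,56:NA,80:NC,88:NE,92:ND]
Final route key 19: smallest pos >= 19 is 35 -> NB

Answer: NB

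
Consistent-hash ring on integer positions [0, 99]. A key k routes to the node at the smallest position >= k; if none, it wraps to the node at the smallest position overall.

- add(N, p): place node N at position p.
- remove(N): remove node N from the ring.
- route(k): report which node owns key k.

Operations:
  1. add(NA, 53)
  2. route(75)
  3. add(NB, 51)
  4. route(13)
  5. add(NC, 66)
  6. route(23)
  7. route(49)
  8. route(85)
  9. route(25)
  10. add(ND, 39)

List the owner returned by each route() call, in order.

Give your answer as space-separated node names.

Op 1: add NA@53 -> ring=[53:NA]
Op 2: route key 75: none >= 75, wrap to smallest pos 53 -> NA
Op 3: add NB@51 -> ring=[51:NB,53:NA]
Op 4: route key 13: smallest pos >= 13 is 51 -> NB
Op 5: add NC@66 -> ring=[51:NB,53:NA,66:NC]
Op 6: route key 23: smallest pos >= 23 is 51 -> NB
Op 7: route key 49: smallest pos >= 49 is 51 -> NB
Op 8: route key 85: none >= 85, wrap to smallest pos 51 -> NB
Op 9: route key 25: smallest pos >= 25 is 51 -> NB
Op 10: add ND@39 -> ring=[39:ND,51:NB,53:NA,66:NC]

Answer: NA NB NB NB NB NB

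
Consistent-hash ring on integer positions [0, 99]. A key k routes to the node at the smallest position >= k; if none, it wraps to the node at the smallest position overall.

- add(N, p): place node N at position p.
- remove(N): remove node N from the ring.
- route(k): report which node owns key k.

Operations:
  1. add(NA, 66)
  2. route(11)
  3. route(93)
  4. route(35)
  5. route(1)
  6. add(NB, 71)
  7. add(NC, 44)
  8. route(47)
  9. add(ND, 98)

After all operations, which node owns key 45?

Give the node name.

Answer: NA

Derivation:
Op 1: add NA@66 -> ring=[66:NA]
Op 2: route key 11: smallest pos >= 11 is 66 -> NA
Op 3: route key 93: none >= 93, wrap to smallest pos 66 -> NA
Op 4: route key 35: smallest pos >= 35 is 66 -> NA
Op 5: route key 1: smallest pos >= 1 is 66 -> NA
Op 6: add NB@71 -> ring=[66:NA,71:NB]
Op 7: add NC@44 -> ring=[44:NC,66:NA,71:NB]
Op 8: route key 47: smallest pos >= 47 is 66 -> NA
Op 9: add ND@98 -> ring=[44:NC,66:NA,71:NB,98:ND]
Final route key 45: smallest pos >= 45 is 66 -> NA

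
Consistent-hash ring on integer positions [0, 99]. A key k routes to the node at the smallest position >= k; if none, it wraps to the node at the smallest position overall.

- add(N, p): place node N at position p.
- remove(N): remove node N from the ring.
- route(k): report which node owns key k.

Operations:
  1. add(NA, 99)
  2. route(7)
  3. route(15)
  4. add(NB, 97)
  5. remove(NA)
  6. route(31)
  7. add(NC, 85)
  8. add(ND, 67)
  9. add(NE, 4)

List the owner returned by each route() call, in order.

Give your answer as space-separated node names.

Answer: NA NA NB

Derivation:
Op 1: add NA@99 -> ring=[99:NA]
Op 2: route key 7: smallest pos >= 7 is 99 -> NA
Op 3: route key 15: smallest pos >= 15 is 99 -> NA
Op 4: add NB@97 -> ring=[97:NB,99:NA]
Op 5: remove NA -> ring=[97:NB]
Op 6: route key 31: smallest pos >= 31 is 97 -> NB
Op 7: add NC@85 -> ring=[85:NC,97:NB]
Op 8: add ND@67 -> ring=[67:ND,85:NC,97:NB]
Op 9: add NE@4 -> ring=[4:NE,67:ND,85:NC,97:NB]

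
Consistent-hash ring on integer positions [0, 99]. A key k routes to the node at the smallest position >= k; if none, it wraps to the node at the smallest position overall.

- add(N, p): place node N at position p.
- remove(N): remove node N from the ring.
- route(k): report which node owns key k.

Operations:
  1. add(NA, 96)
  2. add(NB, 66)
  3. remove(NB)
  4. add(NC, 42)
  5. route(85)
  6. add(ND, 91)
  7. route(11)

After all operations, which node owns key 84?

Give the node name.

Answer: ND

Derivation:
Op 1: add NA@96 -> ring=[96:NA]
Op 2: add NB@66 -> ring=[66:NB,96:NA]
Op 3: remove NB -> ring=[96:NA]
Op 4: add NC@42 -> ring=[42:NC,96:NA]
Op 5: route key 85: smallest pos >= 85 is 96 -> NA
Op 6: add ND@91 -> ring=[42:NC,91:ND,96:NA]
Op 7: route key 11: smallest pos >= 11 is 42 -> NC
Final route key 84: smallest pos >= 84 is 91 -> ND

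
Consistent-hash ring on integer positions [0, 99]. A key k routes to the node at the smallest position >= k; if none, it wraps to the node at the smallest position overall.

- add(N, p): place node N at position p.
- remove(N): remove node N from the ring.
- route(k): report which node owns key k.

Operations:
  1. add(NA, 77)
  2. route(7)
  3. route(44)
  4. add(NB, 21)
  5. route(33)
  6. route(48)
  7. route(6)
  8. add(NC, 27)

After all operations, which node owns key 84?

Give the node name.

Op 1: add NA@77 -> ring=[77:NA]
Op 2: route key 7: smallest pos >= 7 is 77 -> NA
Op 3: route key 44: smallest pos >= 44 is 77 -> NA
Op 4: add NB@21 -> ring=[21:NB,77:NA]
Op 5: route key 33: smallest pos >= 33 is 77 -> NA
Op 6: route key 48: smallest pos >= 48 is 77 -> NA
Op 7: route key 6: smallest pos >= 6 is 21 -> NB
Op 8: add NC@27 -> ring=[21:NB,27:NC,77:NA]
Final route key 84: none >= 84, wrap to smallest pos 21 -> NB

Answer: NB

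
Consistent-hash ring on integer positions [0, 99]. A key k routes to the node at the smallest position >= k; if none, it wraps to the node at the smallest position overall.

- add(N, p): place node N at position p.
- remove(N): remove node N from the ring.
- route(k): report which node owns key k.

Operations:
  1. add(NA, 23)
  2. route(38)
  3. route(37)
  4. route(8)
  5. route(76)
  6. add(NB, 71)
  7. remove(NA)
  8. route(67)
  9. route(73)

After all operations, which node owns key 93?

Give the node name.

Answer: NB

Derivation:
Op 1: add NA@23 -> ring=[23:NA]
Op 2: route key 38: none >= 38, wrap to smallest pos 23 -> NA
Op 3: route key 37: none >= 37, wrap to smallest pos 23 -> NA
Op 4: route key 8: smallest pos >= 8 is 23 -> NA
Op 5: route key 76: none >= 76, wrap to smallest pos 23 -> NA
Op 6: add NB@71 -> ring=[23:NA,71:NB]
Op 7: remove NA -> ring=[71:NB]
Op 8: route key 67: smallest pos >= 67 is 71 -> NB
Op 9: route key 73: none >= 73, wrap to smallest pos 71 -> NB
Final route key 93: none >= 93, wrap to smallest pos 71 -> NB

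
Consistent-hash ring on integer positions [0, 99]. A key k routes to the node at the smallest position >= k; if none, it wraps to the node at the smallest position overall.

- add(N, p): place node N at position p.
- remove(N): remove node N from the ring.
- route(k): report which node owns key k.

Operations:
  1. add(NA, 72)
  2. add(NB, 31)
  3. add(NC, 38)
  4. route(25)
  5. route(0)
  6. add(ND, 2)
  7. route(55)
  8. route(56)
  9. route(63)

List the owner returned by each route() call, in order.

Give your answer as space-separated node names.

Answer: NB NB NA NA NA

Derivation:
Op 1: add NA@72 -> ring=[72:NA]
Op 2: add NB@31 -> ring=[31:NB,72:NA]
Op 3: add NC@38 -> ring=[31:NB,38:NC,72:NA]
Op 4: route key 25: smallest pos >= 25 is 31 -> NB
Op 5: route key 0: smallest pos >= 0 is 31 -> NB
Op 6: add ND@2 -> ring=[2:ND,31:NB,38:NC,72:NA]
Op 7: route key 55: smallest pos >= 55 is 72 -> NA
Op 8: route key 56: smallest pos >= 56 is 72 -> NA
Op 9: route key 63: smallest pos >= 63 is 72 -> NA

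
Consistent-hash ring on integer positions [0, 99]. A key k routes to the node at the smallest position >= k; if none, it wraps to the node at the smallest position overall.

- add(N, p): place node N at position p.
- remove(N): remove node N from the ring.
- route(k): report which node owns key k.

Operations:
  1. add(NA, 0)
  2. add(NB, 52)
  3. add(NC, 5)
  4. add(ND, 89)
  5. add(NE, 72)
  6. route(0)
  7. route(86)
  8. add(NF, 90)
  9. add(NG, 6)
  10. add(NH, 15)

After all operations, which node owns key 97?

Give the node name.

Op 1: add NA@0 -> ring=[0:NA]
Op 2: add NB@52 -> ring=[0:NA,52:NB]
Op 3: add NC@5 -> ring=[0:NA,5:NC,52:NB]
Op 4: add ND@89 -> ring=[0:NA,5:NC,52:NB,89:ND]
Op 5: add NE@72 -> ring=[0:NA,5:NC,52:NB,72:NE,89:ND]
Op 6: route key 0: smallest pos >= 0 is 0 -> NA
Op 7: route key 86: smallest pos >= 86 is 89 -> ND
Op 8: add NF@90 -> ring=[0:NA,5:NC,52:NB,72:NE,89:ND,90:NF]
Op 9: add NG@6 -> ring=[0:NA,5:NC,6:NG,52:NB,72:NE,89:ND,90:NF]
Op 10: add NH@15 -> ring=[0:NA,5:NC,6:NG,15:NH,52:NB,72:NE,89:ND,90:NF]
Final route key 97: none >= 97, wrap to smallest pos 0 -> NA

Answer: NA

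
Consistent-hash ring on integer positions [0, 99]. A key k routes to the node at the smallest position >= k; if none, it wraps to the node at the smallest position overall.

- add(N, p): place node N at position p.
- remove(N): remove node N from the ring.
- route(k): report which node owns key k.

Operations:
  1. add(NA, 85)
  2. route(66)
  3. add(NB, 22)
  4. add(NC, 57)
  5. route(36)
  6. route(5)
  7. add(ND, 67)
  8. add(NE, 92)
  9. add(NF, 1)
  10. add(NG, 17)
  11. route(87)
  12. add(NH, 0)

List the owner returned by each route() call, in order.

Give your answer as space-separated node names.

Answer: NA NC NB NE

Derivation:
Op 1: add NA@85 -> ring=[85:NA]
Op 2: route key 66: smallest pos >= 66 is 85 -> NA
Op 3: add NB@22 -> ring=[22:NB,85:NA]
Op 4: add NC@57 -> ring=[22:NB,57:NC,85:NA]
Op 5: route key 36: smallest pos >= 36 is 57 -> NC
Op 6: route key 5: smallest pos >= 5 is 22 -> NB
Op 7: add ND@67 -> ring=[22:NB,57:NC,67:ND,85:NA]
Op 8: add NE@92 -> ring=[22:NB,57:NC,67:ND,85:NA,92:NE]
Op 9: add NF@1 -> ring=[1:NF,22:NB,57:NC,67:ND,85:NA,92:NE]
Op 10: add NG@17 -> ring=[1:NF,17:NG,22:NB,57:NC,67:ND,85:NA,92:NE]
Op 11: route key 87: smallest pos >= 87 is 92 -> NE
Op 12: add NH@0 -> ring=[0:NH,1:NF,17:NG,22:NB,57:NC,67:ND,85:NA,92:NE]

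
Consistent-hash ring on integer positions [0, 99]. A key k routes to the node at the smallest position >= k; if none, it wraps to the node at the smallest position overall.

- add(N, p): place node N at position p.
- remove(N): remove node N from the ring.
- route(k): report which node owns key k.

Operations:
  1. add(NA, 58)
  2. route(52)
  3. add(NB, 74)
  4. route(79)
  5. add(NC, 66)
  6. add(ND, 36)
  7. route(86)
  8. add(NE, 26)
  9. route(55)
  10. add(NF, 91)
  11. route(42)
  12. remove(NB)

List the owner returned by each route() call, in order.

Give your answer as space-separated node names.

Op 1: add NA@58 -> ring=[58:NA]
Op 2: route key 52: smallest pos >= 52 is 58 -> NA
Op 3: add NB@74 -> ring=[58:NA,74:NB]
Op 4: route key 79: none >= 79, wrap to smallest pos 58 -> NA
Op 5: add NC@66 -> ring=[58:NA,66:NC,74:NB]
Op 6: add ND@36 -> ring=[36:ND,58:NA,66:NC,74:NB]
Op 7: route key 86: none >= 86, wrap to smallest pos 36 -> ND
Op 8: add NE@26 -> ring=[26:NE,36:ND,58:NA,66:NC,74:NB]
Op 9: route key 55: smallest pos >= 55 is 58 -> NA
Op 10: add NF@91 -> ring=[26:NE,36:ND,58:NA,66:NC,74:NB,91:NF]
Op 11: route key 42: smallest pos >= 42 is 58 -> NA
Op 12: remove NB -> ring=[26:NE,36:ND,58:NA,66:NC,91:NF]

Answer: NA NA ND NA NA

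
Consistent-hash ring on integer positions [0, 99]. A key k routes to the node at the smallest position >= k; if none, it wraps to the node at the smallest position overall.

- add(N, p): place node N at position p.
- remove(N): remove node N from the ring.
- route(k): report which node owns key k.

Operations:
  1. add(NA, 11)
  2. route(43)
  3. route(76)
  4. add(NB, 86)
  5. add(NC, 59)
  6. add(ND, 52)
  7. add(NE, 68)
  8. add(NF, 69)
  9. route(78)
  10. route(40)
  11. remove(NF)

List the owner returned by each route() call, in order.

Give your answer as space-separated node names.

Answer: NA NA NB ND

Derivation:
Op 1: add NA@11 -> ring=[11:NA]
Op 2: route key 43: none >= 43, wrap to smallest pos 11 -> NA
Op 3: route key 76: none >= 76, wrap to smallest pos 11 -> NA
Op 4: add NB@86 -> ring=[11:NA,86:NB]
Op 5: add NC@59 -> ring=[11:NA,59:NC,86:NB]
Op 6: add ND@52 -> ring=[11:NA,52:ND,59:NC,86:NB]
Op 7: add NE@68 -> ring=[11:NA,52:ND,59:NC,68:NE,86:NB]
Op 8: add NF@69 -> ring=[11:NA,52:ND,59:NC,68:NE,69:NF,86:NB]
Op 9: route key 78: smallest pos >= 78 is 86 -> NB
Op 10: route key 40: smallest pos >= 40 is 52 -> ND
Op 11: remove NF -> ring=[11:NA,52:ND,59:NC,68:NE,86:NB]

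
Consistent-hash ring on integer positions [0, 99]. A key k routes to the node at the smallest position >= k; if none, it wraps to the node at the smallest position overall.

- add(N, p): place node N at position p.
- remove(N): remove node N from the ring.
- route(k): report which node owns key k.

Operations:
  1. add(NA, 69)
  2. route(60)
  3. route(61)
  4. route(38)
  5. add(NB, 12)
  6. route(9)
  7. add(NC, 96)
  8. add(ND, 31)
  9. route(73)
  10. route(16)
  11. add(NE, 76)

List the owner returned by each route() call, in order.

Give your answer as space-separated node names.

Op 1: add NA@69 -> ring=[69:NA]
Op 2: route key 60: smallest pos >= 60 is 69 -> NA
Op 3: route key 61: smallest pos >= 61 is 69 -> NA
Op 4: route key 38: smallest pos >= 38 is 69 -> NA
Op 5: add NB@12 -> ring=[12:NB,69:NA]
Op 6: route key 9: smallest pos >= 9 is 12 -> NB
Op 7: add NC@96 -> ring=[12:NB,69:NA,96:NC]
Op 8: add ND@31 -> ring=[12:NB,31:ND,69:NA,96:NC]
Op 9: route key 73: smallest pos >= 73 is 96 -> NC
Op 10: route key 16: smallest pos >= 16 is 31 -> ND
Op 11: add NE@76 -> ring=[12:NB,31:ND,69:NA,76:NE,96:NC]

Answer: NA NA NA NB NC ND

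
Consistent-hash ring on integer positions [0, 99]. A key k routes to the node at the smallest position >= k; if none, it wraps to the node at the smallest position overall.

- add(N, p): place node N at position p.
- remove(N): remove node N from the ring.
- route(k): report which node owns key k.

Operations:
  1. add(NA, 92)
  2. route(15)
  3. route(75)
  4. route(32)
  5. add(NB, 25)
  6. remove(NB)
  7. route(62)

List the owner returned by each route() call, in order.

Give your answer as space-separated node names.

Op 1: add NA@92 -> ring=[92:NA]
Op 2: route key 15: smallest pos >= 15 is 92 -> NA
Op 3: route key 75: smallest pos >= 75 is 92 -> NA
Op 4: route key 32: smallest pos >= 32 is 92 -> NA
Op 5: add NB@25 -> ring=[25:NB,92:NA]
Op 6: remove NB -> ring=[92:NA]
Op 7: route key 62: smallest pos >= 62 is 92 -> NA

Answer: NA NA NA NA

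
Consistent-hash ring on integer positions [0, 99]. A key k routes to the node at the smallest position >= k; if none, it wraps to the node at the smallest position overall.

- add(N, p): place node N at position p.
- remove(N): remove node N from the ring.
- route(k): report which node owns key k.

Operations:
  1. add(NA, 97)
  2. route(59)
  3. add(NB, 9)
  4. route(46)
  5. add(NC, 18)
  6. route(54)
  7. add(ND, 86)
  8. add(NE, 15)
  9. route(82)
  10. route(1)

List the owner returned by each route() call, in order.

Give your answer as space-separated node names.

Op 1: add NA@97 -> ring=[97:NA]
Op 2: route key 59: smallest pos >= 59 is 97 -> NA
Op 3: add NB@9 -> ring=[9:NB,97:NA]
Op 4: route key 46: smallest pos >= 46 is 97 -> NA
Op 5: add NC@18 -> ring=[9:NB,18:NC,97:NA]
Op 6: route key 54: smallest pos >= 54 is 97 -> NA
Op 7: add ND@86 -> ring=[9:NB,18:NC,86:ND,97:NA]
Op 8: add NE@15 -> ring=[9:NB,15:NE,18:NC,86:ND,97:NA]
Op 9: route key 82: smallest pos >= 82 is 86 -> ND
Op 10: route key 1: smallest pos >= 1 is 9 -> NB

Answer: NA NA NA ND NB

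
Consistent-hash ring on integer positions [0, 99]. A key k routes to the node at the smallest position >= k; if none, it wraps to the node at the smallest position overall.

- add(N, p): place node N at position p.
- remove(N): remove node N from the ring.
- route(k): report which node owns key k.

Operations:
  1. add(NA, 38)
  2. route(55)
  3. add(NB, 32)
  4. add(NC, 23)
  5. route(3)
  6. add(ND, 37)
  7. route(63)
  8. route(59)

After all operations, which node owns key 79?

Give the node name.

Op 1: add NA@38 -> ring=[38:NA]
Op 2: route key 55: none >= 55, wrap to smallest pos 38 -> NA
Op 3: add NB@32 -> ring=[32:NB,38:NA]
Op 4: add NC@23 -> ring=[23:NC,32:NB,38:NA]
Op 5: route key 3: smallest pos >= 3 is 23 -> NC
Op 6: add ND@37 -> ring=[23:NC,32:NB,37:ND,38:NA]
Op 7: route key 63: none >= 63, wrap to smallest pos 23 -> NC
Op 8: route key 59: none >= 59, wrap to smallest pos 23 -> NC
Final route key 79: none >= 79, wrap to smallest pos 23 -> NC

Answer: NC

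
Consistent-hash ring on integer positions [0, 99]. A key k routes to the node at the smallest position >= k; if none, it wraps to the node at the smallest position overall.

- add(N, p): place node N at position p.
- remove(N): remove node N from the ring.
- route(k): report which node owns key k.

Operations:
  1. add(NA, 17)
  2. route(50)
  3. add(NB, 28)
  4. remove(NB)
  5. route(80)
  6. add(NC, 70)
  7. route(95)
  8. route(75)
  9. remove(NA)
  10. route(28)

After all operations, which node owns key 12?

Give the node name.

Answer: NC

Derivation:
Op 1: add NA@17 -> ring=[17:NA]
Op 2: route key 50: none >= 50, wrap to smallest pos 17 -> NA
Op 3: add NB@28 -> ring=[17:NA,28:NB]
Op 4: remove NB -> ring=[17:NA]
Op 5: route key 80: none >= 80, wrap to smallest pos 17 -> NA
Op 6: add NC@70 -> ring=[17:NA,70:NC]
Op 7: route key 95: none >= 95, wrap to smallest pos 17 -> NA
Op 8: route key 75: none >= 75, wrap to smallest pos 17 -> NA
Op 9: remove NA -> ring=[70:NC]
Op 10: route key 28: smallest pos >= 28 is 70 -> NC
Final route key 12: smallest pos >= 12 is 70 -> NC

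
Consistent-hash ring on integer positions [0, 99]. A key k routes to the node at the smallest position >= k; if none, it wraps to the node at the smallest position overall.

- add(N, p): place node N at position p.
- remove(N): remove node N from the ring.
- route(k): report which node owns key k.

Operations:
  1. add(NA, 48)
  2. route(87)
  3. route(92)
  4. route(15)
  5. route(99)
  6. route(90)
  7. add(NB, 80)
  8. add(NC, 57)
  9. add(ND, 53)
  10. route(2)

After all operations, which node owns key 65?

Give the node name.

Answer: NB

Derivation:
Op 1: add NA@48 -> ring=[48:NA]
Op 2: route key 87: none >= 87, wrap to smallest pos 48 -> NA
Op 3: route key 92: none >= 92, wrap to smallest pos 48 -> NA
Op 4: route key 15: smallest pos >= 15 is 48 -> NA
Op 5: route key 99: none >= 99, wrap to smallest pos 48 -> NA
Op 6: route key 90: none >= 90, wrap to smallest pos 48 -> NA
Op 7: add NB@80 -> ring=[48:NA,80:NB]
Op 8: add NC@57 -> ring=[48:NA,57:NC,80:NB]
Op 9: add ND@53 -> ring=[48:NA,53:ND,57:NC,80:NB]
Op 10: route key 2: smallest pos >= 2 is 48 -> NA
Final route key 65: smallest pos >= 65 is 80 -> NB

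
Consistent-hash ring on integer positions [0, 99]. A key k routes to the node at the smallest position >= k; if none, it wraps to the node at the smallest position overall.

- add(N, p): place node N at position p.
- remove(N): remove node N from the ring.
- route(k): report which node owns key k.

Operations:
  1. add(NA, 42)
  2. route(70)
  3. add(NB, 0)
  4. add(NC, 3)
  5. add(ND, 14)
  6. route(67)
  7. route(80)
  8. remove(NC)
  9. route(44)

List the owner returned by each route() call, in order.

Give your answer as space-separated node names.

Op 1: add NA@42 -> ring=[42:NA]
Op 2: route key 70: none >= 70, wrap to smallest pos 42 -> NA
Op 3: add NB@0 -> ring=[0:NB,42:NA]
Op 4: add NC@3 -> ring=[0:NB,3:NC,42:NA]
Op 5: add ND@14 -> ring=[0:NB,3:NC,14:ND,42:NA]
Op 6: route key 67: none >= 67, wrap to smallest pos 0 -> NB
Op 7: route key 80: none >= 80, wrap to smallest pos 0 -> NB
Op 8: remove NC -> ring=[0:NB,14:ND,42:NA]
Op 9: route key 44: none >= 44, wrap to smallest pos 0 -> NB

Answer: NA NB NB NB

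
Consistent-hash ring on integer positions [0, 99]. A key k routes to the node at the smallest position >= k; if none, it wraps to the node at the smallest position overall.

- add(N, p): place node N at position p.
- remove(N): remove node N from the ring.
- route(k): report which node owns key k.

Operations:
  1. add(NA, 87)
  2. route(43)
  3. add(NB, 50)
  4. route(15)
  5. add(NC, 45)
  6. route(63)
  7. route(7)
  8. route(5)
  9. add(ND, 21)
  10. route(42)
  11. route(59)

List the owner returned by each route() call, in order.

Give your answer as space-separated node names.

Op 1: add NA@87 -> ring=[87:NA]
Op 2: route key 43: smallest pos >= 43 is 87 -> NA
Op 3: add NB@50 -> ring=[50:NB,87:NA]
Op 4: route key 15: smallest pos >= 15 is 50 -> NB
Op 5: add NC@45 -> ring=[45:NC,50:NB,87:NA]
Op 6: route key 63: smallest pos >= 63 is 87 -> NA
Op 7: route key 7: smallest pos >= 7 is 45 -> NC
Op 8: route key 5: smallest pos >= 5 is 45 -> NC
Op 9: add ND@21 -> ring=[21:ND,45:NC,50:NB,87:NA]
Op 10: route key 42: smallest pos >= 42 is 45 -> NC
Op 11: route key 59: smallest pos >= 59 is 87 -> NA

Answer: NA NB NA NC NC NC NA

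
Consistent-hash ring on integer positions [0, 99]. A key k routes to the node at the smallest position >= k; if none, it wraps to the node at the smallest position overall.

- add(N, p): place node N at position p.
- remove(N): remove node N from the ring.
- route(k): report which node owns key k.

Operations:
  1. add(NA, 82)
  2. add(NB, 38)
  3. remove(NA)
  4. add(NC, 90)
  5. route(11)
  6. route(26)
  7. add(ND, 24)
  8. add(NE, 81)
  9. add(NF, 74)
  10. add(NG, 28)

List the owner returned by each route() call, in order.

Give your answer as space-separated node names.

Op 1: add NA@82 -> ring=[82:NA]
Op 2: add NB@38 -> ring=[38:NB,82:NA]
Op 3: remove NA -> ring=[38:NB]
Op 4: add NC@90 -> ring=[38:NB,90:NC]
Op 5: route key 11: smallest pos >= 11 is 38 -> NB
Op 6: route key 26: smallest pos >= 26 is 38 -> NB
Op 7: add ND@24 -> ring=[24:ND,38:NB,90:NC]
Op 8: add NE@81 -> ring=[24:ND,38:NB,81:NE,90:NC]
Op 9: add NF@74 -> ring=[24:ND,38:NB,74:NF,81:NE,90:NC]
Op 10: add NG@28 -> ring=[24:ND,28:NG,38:NB,74:NF,81:NE,90:NC]

Answer: NB NB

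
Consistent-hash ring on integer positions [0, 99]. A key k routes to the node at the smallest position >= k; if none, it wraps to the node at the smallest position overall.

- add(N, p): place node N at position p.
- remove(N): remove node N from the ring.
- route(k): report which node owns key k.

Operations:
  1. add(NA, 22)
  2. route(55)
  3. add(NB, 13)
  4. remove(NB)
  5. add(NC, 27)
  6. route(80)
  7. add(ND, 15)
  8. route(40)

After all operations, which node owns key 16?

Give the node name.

Answer: NA

Derivation:
Op 1: add NA@22 -> ring=[22:NA]
Op 2: route key 55: none >= 55, wrap to smallest pos 22 -> NA
Op 3: add NB@13 -> ring=[13:NB,22:NA]
Op 4: remove NB -> ring=[22:NA]
Op 5: add NC@27 -> ring=[22:NA,27:NC]
Op 6: route key 80: none >= 80, wrap to smallest pos 22 -> NA
Op 7: add ND@15 -> ring=[15:ND,22:NA,27:NC]
Op 8: route key 40: none >= 40, wrap to smallest pos 15 -> ND
Final route key 16: smallest pos >= 16 is 22 -> NA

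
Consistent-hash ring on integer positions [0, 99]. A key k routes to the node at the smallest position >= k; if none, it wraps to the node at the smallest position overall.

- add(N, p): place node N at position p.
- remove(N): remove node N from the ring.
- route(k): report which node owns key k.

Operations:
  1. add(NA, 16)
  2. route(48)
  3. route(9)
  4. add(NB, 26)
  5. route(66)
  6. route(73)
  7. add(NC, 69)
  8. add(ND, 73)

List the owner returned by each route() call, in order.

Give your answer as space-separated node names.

Answer: NA NA NA NA

Derivation:
Op 1: add NA@16 -> ring=[16:NA]
Op 2: route key 48: none >= 48, wrap to smallest pos 16 -> NA
Op 3: route key 9: smallest pos >= 9 is 16 -> NA
Op 4: add NB@26 -> ring=[16:NA,26:NB]
Op 5: route key 66: none >= 66, wrap to smallest pos 16 -> NA
Op 6: route key 73: none >= 73, wrap to smallest pos 16 -> NA
Op 7: add NC@69 -> ring=[16:NA,26:NB,69:NC]
Op 8: add ND@73 -> ring=[16:NA,26:NB,69:NC,73:ND]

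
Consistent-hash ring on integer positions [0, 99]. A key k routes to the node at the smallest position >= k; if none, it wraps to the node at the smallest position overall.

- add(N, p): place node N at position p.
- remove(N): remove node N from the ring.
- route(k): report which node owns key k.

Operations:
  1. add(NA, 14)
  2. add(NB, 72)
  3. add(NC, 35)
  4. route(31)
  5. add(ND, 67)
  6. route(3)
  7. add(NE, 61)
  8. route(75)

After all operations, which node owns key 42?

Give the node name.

Answer: NE

Derivation:
Op 1: add NA@14 -> ring=[14:NA]
Op 2: add NB@72 -> ring=[14:NA,72:NB]
Op 3: add NC@35 -> ring=[14:NA,35:NC,72:NB]
Op 4: route key 31: smallest pos >= 31 is 35 -> NC
Op 5: add ND@67 -> ring=[14:NA,35:NC,67:ND,72:NB]
Op 6: route key 3: smallest pos >= 3 is 14 -> NA
Op 7: add NE@61 -> ring=[14:NA,35:NC,61:NE,67:ND,72:NB]
Op 8: route key 75: none >= 75, wrap to smallest pos 14 -> NA
Final route key 42: smallest pos >= 42 is 61 -> NE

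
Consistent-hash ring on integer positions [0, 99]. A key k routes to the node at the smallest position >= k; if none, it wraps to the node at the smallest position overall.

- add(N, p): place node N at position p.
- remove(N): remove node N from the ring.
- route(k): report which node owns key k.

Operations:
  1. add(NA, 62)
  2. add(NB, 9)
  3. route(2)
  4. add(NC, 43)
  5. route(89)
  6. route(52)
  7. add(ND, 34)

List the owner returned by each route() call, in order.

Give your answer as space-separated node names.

Answer: NB NB NA

Derivation:
Op 1: add NA@62 -> ring=[62:NA]
Op 2: add NB@9 -> ring=[9:NB,62:NA]
Op 3: route key 2: smallest pos >= 2 is 9 -> NB
Op 4: add NC@43 -> ring=[9:NB,43:NC,62:NA]
Op 5: route key 89: none >= 89, wrap to smallest pos 9 -> NB
Op 6: route key 52: smallest pos >= 52 is 62 -> NA
Op 7: add ND@34 -> ring=[9:NB,34:ND,43:NC,62:NA]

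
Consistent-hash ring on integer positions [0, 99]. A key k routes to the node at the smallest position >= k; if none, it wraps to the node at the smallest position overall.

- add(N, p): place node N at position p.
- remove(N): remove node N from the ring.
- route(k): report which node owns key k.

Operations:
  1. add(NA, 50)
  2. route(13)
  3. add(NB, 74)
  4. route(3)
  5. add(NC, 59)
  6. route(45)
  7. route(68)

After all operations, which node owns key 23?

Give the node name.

Op 1: add NA@50 -> ring=[50:NA]
Op 2: route key 13: smallest pos >= 13 is 50 -> NA
Op 3: add NB@74 -> ring=[50:NA,74:NB]
Op 4: route key 3: smallest pos >= 3 is 50 -> NA
Op 5: add NC@59 -> ring=[50:NA,59:NC,74:NB]
Op 6: route key 45: smallest pos >= 45 is 50 -> NA
Op 7: route key 68: smallest pos >= 68 is 74 -> NB
Final route key 23: smallest pos >= 23 is 50 -> NA

Answer: NA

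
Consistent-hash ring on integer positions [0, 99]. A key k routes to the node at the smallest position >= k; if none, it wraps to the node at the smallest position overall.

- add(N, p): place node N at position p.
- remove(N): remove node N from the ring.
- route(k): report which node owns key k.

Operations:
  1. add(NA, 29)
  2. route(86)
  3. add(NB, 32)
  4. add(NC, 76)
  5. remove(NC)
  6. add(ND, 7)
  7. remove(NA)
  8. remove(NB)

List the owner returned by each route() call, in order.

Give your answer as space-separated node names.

Op 1: add NA@29 -> ring=[29:NA]
Op 2: route key 86: none >= 86, wrap to smallest pos 29 -> NA
Op 3: add NB@32 -> ring=[29:NA,32:NB]
Op 4: add NC@76 -> ring=[29:NA,32:NB,76:NC]
Op 5: remove NC -> ring=[29:NA,32:NB]
Op 6: add ND@7 -> ring=[7:ND,29:NA,32:NB]
Op 7: remove NA -> ring=[7:ND,32:NB]
Op 8: remove NB -> ring=[7:ND]

Answer: NA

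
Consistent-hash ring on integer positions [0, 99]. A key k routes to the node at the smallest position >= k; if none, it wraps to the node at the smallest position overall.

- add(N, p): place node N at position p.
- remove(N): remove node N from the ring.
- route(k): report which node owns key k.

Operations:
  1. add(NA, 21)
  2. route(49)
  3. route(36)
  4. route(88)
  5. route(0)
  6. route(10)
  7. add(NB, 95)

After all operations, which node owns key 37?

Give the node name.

Op 1: add NA@21 -> ring=[21:NA]
Op 2: route key 49: none >= 49, wrap to smallest pos 21 -> NA
Op 3: route key 36: none >= 36, wrap to smallest pos 21 -> NA
Op 4: route key 88: none >= 88, wrap to smallest pos 21 -> NA
Op 5: route key 0: smallest pos >= 0 is 21 -> NA
Op 6: route key 10: smallest pos >= 10 is 21 -> NA
Op 7: add NB@95 -> ring=[21:NA,95:NB]
Final route key 37: smallest pos >= 37 is 95 -> NB

Answer: NB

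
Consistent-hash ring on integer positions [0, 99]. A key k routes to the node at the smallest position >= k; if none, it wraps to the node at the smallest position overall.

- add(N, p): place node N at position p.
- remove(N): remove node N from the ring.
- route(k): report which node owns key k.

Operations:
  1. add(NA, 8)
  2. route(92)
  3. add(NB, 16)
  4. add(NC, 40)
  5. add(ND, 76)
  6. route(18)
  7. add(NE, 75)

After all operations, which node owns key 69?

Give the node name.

Op 1: add NA@8 -> ring=[8:NA]
Op 2: route key 92: none >= 92, wrap to smallest pos 8 -> NA
Op 3: add NB@16 -> ring=[8:NA,16:NB]
Op 4: add NC@40 -> ring=[8:NA,16:NB,40:NC]
Op 5: add ND@76 -> ring=[8:NA,16:NB,40:NC,76:ND]
Op 6: route key 18: smallest pos >= 18 is 40 -> NC
Op 7: add NE@75 -> ring=[8:NA,16:NB,40:NC,75:NE,76:ND]
Final route key 69: smallest pos >= 69 is 75 -> NE

Answer: NE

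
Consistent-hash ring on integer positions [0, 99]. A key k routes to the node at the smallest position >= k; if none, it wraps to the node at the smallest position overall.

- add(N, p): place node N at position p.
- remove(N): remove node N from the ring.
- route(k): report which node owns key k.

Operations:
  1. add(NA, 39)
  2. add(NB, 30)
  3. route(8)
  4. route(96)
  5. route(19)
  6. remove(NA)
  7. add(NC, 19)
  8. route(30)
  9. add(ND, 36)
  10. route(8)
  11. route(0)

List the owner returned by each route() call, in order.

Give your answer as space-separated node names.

Answer: NB NB NB NB NC NC

Derivation:
Op 1: add NA@39 -> ring=[39:NA]
Op 2: add NB@30 -> ring=[30:NB,39:NA]
Op 3: route key 8: smallest pos >= 8 is 30 -> NB
Op 4: route key 96: none >= 96, wrap to smallest pos 30 -> NB
Op 5: route key 19: smallest pos >= 19 is 30 -> NB
Op 6: remove NA -> ring=[30:NB]
Op 7: add NC@19 -> ring=[19:NC,30:NB]
Op 8: route key 30: smallest pos >= 30 is 30 -> NB
Op 9: add ND@36 -> ring=[19:NC,30:NB,36:ND]
Op 10: route key 8: smallest pos >= 8 is 19 -> NC
Op 11: route key 0: smallest pos >= 0 is 19 -> NC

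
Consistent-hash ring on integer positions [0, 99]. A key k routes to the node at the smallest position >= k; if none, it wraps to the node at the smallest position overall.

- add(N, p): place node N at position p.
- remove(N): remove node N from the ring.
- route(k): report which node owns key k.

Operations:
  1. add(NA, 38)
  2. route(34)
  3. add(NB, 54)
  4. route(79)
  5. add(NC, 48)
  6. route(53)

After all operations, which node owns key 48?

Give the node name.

Answer: NC

Derivation:
Op 1: add NA@38 -> ring=[38:NA]
Op 2: route key 34: smallest pos >= 34 is 38 -> NA
Op 3: add NB@54 -> ring=[38:NA,54:NB]
Op 4: route key 79: none >= 79, wrap to smallest pos 38 -> NA
Op 5: add NC@48 -> ring=[38:NA,48:NC,54:NB]
Op 6: route key 53: smallest pos >= 53 is 54 -> NB
Final route key 48: smallest pos >= 48 is 48 -> NC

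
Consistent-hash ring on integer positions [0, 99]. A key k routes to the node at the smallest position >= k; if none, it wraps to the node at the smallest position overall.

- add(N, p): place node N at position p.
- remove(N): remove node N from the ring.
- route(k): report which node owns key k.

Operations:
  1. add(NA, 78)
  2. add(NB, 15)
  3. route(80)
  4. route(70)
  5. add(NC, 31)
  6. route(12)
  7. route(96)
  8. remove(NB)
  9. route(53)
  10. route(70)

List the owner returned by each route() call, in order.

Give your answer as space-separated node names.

Answer: NB NA NB NB NA NA

Derivation:
Op 1: add NA@78 -> ring=[78:NA]
Op 2: add NB@15 -> ring=[15:NB,78:NA]
Op 3: route key 80: none >= 80, wrap to smallest pos 15 -> NB
Op 4: route key 70: smallest pos >= 70 is 78 -> NA
Op 5: add NC@31 -> ring=[15:NB,31:NC,78:NA]
Op 6: route key 12: smallest pos >= 12 is 15 -> NB
Op 7: route key 96: none >= 96, wrap to smallest pos 15 -> NB
Op 8: remove NB -> ring=[31:NC,78:NA]
Op 9: route key 53: smallest pos >= 53 is 78 -> NA
Op 10: route key 70: smallest pos >= 70 is 78 -> NA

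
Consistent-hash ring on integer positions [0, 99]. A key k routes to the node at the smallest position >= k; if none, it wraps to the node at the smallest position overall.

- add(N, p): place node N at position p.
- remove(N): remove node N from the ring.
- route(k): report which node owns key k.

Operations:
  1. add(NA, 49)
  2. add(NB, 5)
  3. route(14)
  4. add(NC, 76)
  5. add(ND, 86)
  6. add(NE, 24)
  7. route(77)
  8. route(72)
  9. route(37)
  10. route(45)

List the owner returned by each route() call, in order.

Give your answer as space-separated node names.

Answer: NA ND NC NA NA

Derivation:
Op 1: add NA@49 -> ring=[49:NA]
Op 2: add NB@5 -> ring=[5:NB,49:NA]
Op 3: route key 14: smallest pos >= 14 is 49 -> NA
Op 4: add NC@76 -> ring=[5:NB,49:NA,76:NC]
Op 5: add ND@86 -> ring=[5:NB,49:NA,76:NC,86:ND]
Op 6: add NE@24 -> ring=[5:NB,24:NE,49:NA,76:NC,86:ND]
Op 7: route key 77: smallest pos >= 77 is 86 -> ND
Op 8: route key 72: smallest pos >= 72 is 76 -> NC
Op 9: route key 37: smallest pos >= 37 is 49 -> NA
Op 10: route key 45: smallest pos >= 45 is 49 -> NA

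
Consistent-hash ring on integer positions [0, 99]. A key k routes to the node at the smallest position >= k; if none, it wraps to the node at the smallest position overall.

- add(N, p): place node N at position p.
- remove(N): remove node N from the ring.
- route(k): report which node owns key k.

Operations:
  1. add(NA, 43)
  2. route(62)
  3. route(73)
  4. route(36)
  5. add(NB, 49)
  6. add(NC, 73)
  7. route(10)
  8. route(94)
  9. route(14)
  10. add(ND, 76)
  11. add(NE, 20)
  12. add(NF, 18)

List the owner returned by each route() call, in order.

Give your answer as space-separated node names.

Answer: NA NA NA NA NA NA

Derivation:
Op 1: add NA@43 -> ring=[43:NA]
Op 2: route key 62: none >= 62, wrap to smallest pos 43 -> NA
Op 3: route key 73: none >= 73, wrap to smallest pos 43 -> NA
Op 4: route key 36: smallest pos >= 36 is 43 -> NA
Op 5: add NB@49 -> ring=[43:NA,49:NB]
Op 6: add NC@73 -> ring=[43:NA,49:NB,73:NC]
Op 7: route key 10: smallest pos >= 10 is 43 -> NA
Op 8: route key 94: none >= 94, wrap to smallest pos 43 -> NA
Op 9: route key 14: smallest pos >= 14 is 43 -> NA
Op 10: add ND@76 -> ring=[43:NA,49:NB,73:NC,76:ND]
Op 11: add NE@20 -> ring=[20:NE,43:NA,49:NB,73:NC,76:ND]
Op 12: add NF@18 -> ring=[18:NF,20:NE,43:NA,49:NB,73:NC,76:ND]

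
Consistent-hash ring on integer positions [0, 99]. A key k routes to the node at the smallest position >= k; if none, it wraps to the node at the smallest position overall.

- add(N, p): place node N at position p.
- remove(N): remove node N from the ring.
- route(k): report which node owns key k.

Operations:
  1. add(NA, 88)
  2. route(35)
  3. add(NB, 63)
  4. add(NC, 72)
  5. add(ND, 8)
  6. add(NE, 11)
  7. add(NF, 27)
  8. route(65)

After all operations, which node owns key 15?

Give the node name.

Op 1: add NA@88 -> ring=[88:NA]
Op 2: route key 35: smallest pos >= 35 is 88 -> NA
Op 3: add NB@63 -> ring=[63:NB,88:NA]
Op 4: add NC@72 -> ring=[63:NB,72:NC,88:NA]
Op 5: add ND@8 -> ring=[8:ND,63:NB,72:NC,88:NA]
Op 6: add NE@11 -> ring=[8:ND,11:NE,63:NB,72:NC,88:NA]
Op 7: add NF@27 -> ring=[8:ND,11:NE,27:NF,63:NB,72:NC,88:NA]
Op 8: route key 65: smallest pos >= 65 is 72 -> NC
Final route key 15: smallest pos >= 15 is 27 -> NF

Answer: NF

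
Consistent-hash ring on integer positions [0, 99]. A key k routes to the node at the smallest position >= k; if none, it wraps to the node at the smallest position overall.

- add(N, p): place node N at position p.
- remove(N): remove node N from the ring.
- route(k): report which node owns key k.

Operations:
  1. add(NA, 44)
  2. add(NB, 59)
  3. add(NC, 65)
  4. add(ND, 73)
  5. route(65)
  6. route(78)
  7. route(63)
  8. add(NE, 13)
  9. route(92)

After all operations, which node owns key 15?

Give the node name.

Answer: NA

Derivation:
Op 1: add NA@44 -> ring=[44:NA]
Op 2: add NB@59 -> ring=[44:NA,59:NB]
Op 3: add NC@65 -> ring=[44:NA,59:NB,65:NC]
Op 4: add ND@73 -> ring=[44:NA,59:NB,65:NC,73:ND]
Op 5: route key 65: smallest pos >= 65 is 65 -> NC
Op 6: route key 78: none >= 78, wrap to smallest pos 44 -> NA
Op 7: route key 63: smallest pos >= 63 is 65 -> NC
Op 8: add NE@13 -> ring=[13:NE,44:NA,59:NB,65:NC,73:ND]
Op 9: route key 92: none >= 92, wrap to smallest pos 13 -> NE
Final route key 15: smallest pos >= 15 is 44 -> NA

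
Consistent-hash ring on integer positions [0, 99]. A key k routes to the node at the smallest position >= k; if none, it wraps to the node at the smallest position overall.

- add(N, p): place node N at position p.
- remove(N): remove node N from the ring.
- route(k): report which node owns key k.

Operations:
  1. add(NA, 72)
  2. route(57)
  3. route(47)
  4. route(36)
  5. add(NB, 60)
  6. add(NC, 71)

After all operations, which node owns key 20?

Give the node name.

Answer: NB

Derivation:
Op 1: add NA@72 -> ring=[72:NA]
Op 2: route key 57: smallest pos >= 57 is 72 -> NA
Op 3: route key 47: smallest pos >= 47 is 72 -> NA
Op 4: route key 36: smallest pos >= 36 is 72 -> NA
Op 5: add NB@60 -> ring=[60:NB,72:NA]
Op 6: add NC@71 -> ring=[60:NB,71:NC,72:NA]
Final route key 20: smallest pos >= 20 is 60 -> NB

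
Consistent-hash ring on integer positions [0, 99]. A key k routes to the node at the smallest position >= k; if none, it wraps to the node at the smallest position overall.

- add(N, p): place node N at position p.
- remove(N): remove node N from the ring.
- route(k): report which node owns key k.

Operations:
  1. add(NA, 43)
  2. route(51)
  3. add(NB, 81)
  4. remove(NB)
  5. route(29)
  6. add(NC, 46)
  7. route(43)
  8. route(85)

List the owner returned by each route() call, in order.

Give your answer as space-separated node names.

Answer: NA NA NA NA

Derivation:
Op 1: add NA@43 -> ring=[43:NA]
Op 2: route key 51: none >= 51, wrap to smallest pos 43 -> NA
Op 3: add NB@81 -> ring=[43:NA,81:NB]
Op 4: remove NB -> ring=[43:NA]
Op 5: route key 29: smallest pos >= 29 is 43 -> NA
Op 6: add NC@46 -> ring=[43:NA,46:NC]
Op 7: route key 43: smallest pos >= 43 is 43 -> NA
Op 8: route key 85: none >= 85, wrap to smallest pos 43 -> NA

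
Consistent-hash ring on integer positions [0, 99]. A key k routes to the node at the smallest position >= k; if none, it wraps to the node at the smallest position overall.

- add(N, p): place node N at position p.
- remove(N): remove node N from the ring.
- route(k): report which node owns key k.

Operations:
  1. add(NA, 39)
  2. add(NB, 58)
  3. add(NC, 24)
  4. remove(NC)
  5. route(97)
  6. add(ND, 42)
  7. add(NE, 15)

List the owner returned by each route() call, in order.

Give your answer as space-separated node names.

Answer: NA

Derivation:
Op 1: add NA@39 -> ring=[39:NA]
Op 2: add NB@58 -> ring=[39:NA,58:NB]
Op 3: add NC@24 -> ring=[24:NC,39:NA,58:NB]
Op 4: remove NC -> ring=[39:NA,58:NB]
Op 5: route key 97: none >= 97, wrap to smallest pos 39 -> NA
Op 6: add ND@42 -> ring=[39:NA,42:ND,58:NB]
Op 7: add NE@15 -> ring=[15:NE,39:NA,42:ND,58:NB]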